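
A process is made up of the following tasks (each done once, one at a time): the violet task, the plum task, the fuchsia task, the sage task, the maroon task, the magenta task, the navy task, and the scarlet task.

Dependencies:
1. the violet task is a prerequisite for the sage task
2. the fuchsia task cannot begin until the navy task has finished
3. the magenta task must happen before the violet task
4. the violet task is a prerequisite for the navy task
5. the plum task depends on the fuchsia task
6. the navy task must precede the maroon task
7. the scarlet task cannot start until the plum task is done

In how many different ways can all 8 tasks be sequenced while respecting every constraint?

24

The magenta task is the only task with nothing required before it, so every ordering starts there.
Counting all ways to extend the partial order to a total order gives 24.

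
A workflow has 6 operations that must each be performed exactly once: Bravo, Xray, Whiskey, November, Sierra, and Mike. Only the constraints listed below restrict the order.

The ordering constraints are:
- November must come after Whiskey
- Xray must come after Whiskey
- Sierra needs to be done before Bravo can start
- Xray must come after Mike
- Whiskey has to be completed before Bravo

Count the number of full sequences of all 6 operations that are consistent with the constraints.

The operations with no prerequisites are Whiskey, Sierra, Mike; any of them can be placed first.
Systematically extending each partial ordering one operation at a time and counting, there are 66 complete orderings.

66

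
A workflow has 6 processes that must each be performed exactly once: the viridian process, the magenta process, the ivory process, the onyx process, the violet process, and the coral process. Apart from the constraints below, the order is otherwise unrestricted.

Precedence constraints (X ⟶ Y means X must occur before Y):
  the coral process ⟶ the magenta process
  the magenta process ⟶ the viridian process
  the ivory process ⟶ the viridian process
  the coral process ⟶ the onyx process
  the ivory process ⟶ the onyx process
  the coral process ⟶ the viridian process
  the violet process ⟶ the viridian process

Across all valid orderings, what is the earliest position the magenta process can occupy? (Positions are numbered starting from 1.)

Working backwards through the constraints from the magenta process, its only required predecessor is the coral process.
With 1 mandatory predecessor, the earliest the magenta process can sit is position 1+1 = 2, and placing just that one first achieves it.

2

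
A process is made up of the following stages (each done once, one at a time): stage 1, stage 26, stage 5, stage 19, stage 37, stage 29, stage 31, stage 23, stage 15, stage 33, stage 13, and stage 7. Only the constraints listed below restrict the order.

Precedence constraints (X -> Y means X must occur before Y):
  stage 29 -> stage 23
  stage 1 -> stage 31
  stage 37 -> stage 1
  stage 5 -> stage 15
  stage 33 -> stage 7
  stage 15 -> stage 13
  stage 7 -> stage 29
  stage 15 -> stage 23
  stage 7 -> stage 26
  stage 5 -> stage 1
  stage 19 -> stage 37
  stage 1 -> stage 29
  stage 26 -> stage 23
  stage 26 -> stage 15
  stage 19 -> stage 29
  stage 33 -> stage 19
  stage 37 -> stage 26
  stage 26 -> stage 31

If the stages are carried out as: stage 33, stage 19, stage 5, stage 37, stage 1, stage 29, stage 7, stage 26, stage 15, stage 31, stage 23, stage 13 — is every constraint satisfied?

No

Here stage 7 comes after stage 29.
Since stage 7 is required before stage 29, the ordering is invalid.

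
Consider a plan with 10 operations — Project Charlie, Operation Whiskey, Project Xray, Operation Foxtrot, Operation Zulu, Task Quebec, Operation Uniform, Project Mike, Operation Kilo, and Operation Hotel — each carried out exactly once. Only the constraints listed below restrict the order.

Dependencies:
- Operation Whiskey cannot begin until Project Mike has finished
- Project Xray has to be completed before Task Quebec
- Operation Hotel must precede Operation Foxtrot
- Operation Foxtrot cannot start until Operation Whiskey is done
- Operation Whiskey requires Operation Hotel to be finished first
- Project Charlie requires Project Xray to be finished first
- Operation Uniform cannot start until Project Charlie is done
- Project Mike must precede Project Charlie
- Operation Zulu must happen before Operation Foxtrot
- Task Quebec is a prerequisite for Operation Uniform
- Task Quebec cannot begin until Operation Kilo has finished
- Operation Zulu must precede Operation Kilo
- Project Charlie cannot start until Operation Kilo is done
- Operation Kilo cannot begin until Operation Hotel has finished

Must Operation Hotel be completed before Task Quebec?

Yes

Following the dependencies: Operation Hotel → Operation Kilo → Task Quebec.
That forces Operation Hotel before Task Quebec in every valid schedule.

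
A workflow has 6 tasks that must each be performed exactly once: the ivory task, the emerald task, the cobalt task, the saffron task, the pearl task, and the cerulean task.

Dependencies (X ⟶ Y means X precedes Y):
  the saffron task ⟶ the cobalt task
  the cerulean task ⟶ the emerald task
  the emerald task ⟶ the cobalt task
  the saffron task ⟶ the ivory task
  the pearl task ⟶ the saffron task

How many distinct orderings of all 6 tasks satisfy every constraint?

16

2 tasks have no prerequisites (the pearl task, the cerulean task), so any of them could come first.
Systematically extending each partial ordering one task at a time and counting, there are 16 complete orderings.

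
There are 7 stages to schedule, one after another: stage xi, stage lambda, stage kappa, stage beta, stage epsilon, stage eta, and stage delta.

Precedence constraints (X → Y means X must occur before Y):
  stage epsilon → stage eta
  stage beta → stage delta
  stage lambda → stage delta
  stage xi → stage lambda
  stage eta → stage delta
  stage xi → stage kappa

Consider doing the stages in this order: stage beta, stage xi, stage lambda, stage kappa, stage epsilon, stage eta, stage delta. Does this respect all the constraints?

Yes

Checking each listed constraint against this order: for instance, stage beta is in position 1 and stage delta in position 7, so that constraint holds — and the remaining constraints check out the same way.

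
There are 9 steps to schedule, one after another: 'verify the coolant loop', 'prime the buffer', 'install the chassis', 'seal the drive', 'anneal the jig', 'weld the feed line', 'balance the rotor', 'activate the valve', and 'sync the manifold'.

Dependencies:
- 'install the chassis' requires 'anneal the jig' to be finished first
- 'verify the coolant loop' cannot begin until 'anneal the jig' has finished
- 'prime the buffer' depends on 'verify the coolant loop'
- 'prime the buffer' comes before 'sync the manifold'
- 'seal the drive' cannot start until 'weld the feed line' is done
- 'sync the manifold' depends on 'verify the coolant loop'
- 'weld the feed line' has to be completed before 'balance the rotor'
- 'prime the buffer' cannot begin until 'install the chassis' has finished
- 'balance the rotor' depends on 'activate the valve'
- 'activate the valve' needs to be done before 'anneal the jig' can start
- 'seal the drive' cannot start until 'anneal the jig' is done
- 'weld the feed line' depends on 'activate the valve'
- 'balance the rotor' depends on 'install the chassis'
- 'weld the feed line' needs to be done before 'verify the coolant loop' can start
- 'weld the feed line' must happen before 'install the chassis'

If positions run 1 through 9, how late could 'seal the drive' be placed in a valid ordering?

9

'seal the drive' has no required successors, so nothing stops it from going last (position 9).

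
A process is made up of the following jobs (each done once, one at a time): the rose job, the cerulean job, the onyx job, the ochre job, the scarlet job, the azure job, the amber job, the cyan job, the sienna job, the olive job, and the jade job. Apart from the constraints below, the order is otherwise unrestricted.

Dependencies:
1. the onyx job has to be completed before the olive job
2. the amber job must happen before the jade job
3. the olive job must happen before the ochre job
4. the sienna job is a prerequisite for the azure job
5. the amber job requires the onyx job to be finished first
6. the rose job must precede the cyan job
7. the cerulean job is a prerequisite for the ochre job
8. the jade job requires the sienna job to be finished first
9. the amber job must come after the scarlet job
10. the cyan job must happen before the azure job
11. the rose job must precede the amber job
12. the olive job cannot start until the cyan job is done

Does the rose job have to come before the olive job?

Yes

Following the dependencies: the rose job → the cyan job → the olive job.
That forces the rose job before the olive job in every valid schedule.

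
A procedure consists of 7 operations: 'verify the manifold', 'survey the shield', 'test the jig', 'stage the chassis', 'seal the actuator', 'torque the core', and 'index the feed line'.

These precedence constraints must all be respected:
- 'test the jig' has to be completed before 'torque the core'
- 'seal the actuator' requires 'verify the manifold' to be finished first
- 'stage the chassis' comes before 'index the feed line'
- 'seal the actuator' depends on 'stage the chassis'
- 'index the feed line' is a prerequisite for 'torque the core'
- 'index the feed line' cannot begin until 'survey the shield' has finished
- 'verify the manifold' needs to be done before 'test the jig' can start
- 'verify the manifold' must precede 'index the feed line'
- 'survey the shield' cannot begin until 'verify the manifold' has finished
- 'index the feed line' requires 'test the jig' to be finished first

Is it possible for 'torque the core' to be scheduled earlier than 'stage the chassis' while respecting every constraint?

Following 'stage the chassis' → 'index the feed line' → 'torque the core', 'stage the chassis' must precede 'torque the core' in every valid ordering.
So no valid ordering can have 'torque the core' before 'stage the chassis'.

No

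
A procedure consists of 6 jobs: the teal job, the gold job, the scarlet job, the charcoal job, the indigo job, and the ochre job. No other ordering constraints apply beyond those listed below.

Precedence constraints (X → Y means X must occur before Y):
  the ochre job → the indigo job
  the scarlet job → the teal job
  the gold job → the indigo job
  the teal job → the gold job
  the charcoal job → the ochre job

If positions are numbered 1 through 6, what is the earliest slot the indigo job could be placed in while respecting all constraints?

6

The jobs that are forced before the indigo job, directly or transitively, are the teal job, the gold job, the scarlet job, the charcoal job, the ochre job. That's 5 jobs.
So at minimum 5 jobs come before the indigo job, putting the indigo job no earlier than position 6. That position is achievable by scheduling exactly those predecessors first.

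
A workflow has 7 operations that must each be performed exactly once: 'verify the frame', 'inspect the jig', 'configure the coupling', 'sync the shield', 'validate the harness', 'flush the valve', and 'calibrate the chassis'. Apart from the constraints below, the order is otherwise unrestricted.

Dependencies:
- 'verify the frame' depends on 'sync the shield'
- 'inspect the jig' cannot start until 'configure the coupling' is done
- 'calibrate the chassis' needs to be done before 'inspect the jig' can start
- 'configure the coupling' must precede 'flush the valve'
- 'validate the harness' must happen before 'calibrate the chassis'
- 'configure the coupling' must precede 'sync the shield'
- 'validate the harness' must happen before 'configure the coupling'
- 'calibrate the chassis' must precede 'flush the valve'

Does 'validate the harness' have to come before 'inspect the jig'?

Yes

Tracing the constraints gives a chain: 'validate the harness' → 'configure the coupling' → 'inspect the jig'.
Hence 'validate the harness' necessarily comes before 'inspect the jig'.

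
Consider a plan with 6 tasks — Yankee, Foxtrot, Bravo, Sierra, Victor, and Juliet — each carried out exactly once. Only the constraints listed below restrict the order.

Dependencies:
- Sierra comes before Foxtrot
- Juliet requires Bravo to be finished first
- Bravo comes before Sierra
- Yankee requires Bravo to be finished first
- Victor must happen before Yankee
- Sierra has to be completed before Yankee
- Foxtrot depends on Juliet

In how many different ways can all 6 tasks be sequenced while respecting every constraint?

21

The tasks with no prerequisites are Bravo, Victor; any of them can be placed first.
Counting all ways to extend the partial order to a total order gives 21.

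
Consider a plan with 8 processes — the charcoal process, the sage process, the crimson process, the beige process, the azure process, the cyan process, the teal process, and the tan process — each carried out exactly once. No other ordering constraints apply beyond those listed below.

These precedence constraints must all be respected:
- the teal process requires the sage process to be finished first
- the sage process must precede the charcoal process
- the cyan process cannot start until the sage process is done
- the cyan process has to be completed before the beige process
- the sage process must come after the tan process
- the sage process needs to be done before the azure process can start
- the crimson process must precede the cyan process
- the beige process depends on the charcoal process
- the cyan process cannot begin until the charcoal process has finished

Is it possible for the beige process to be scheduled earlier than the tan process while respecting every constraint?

Following the tan process → the sage process → the charcoal process → the beige process, the tan process must precede the beige process in every valid ordering.
So no valid ordering can have the beige process before the tan process.

No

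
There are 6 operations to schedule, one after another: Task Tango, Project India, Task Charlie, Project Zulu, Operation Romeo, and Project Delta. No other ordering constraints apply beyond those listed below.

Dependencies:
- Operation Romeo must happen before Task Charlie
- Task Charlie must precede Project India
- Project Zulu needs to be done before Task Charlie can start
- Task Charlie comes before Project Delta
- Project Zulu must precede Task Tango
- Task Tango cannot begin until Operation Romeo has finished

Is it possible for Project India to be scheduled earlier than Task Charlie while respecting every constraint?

No

The constraints give a chain Task Charlie → Project India, which forces Task Charlie before Project India.
So no valid ordering can have Project India before Task Charlie.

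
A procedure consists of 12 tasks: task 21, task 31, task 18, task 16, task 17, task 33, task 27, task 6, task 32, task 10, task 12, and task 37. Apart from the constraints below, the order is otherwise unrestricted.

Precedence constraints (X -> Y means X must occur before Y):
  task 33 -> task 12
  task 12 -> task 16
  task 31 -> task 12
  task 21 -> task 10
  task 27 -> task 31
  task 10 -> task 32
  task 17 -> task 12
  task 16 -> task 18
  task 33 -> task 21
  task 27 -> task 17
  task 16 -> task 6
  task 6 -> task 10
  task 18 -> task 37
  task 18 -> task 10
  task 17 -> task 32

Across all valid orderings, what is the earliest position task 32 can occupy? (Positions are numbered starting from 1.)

Every task that must precede task 32 has to come before it. Tracing all chains that end at task 32, those tasks are: task 21, task 31, task 18, task 16, task 17, task 33, task 27, task 6, task 10, task 12 — 10 in total.
So at minimum 10 tasks come before task 32, putting task 32 no earlier than position 11. That position is achievable by scheduling exactly those predecessors first.

11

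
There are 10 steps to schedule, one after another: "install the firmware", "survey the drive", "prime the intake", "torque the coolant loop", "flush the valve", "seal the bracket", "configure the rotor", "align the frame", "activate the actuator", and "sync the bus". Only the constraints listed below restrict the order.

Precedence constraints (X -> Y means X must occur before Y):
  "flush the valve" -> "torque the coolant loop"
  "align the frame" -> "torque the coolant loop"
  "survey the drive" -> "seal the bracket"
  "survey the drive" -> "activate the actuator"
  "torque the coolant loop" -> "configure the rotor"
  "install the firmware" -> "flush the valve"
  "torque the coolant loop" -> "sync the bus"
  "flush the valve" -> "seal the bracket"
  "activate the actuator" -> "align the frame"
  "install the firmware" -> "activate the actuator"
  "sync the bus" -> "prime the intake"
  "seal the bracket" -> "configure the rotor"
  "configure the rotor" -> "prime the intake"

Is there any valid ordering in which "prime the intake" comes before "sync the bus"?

The constraints give a chain "sync the bus" → "prime the intake", which forces "sync the bus" before "prime the intake".
Hence "prime the intake" can never be scheduled before "sync the bus".

No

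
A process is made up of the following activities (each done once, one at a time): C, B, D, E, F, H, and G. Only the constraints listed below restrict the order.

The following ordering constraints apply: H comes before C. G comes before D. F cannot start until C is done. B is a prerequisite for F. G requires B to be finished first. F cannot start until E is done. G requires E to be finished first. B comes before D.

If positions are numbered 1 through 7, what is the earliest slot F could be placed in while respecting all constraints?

5

Every activity that must precede F has to come before it. Tracing all chains that end at F, those activities are: C, B, E, H — 4 in total.
So at minimum 4 activities come before F, putting F no earlier than position 5. That position is achievable by scheduling exactly those predecessors first.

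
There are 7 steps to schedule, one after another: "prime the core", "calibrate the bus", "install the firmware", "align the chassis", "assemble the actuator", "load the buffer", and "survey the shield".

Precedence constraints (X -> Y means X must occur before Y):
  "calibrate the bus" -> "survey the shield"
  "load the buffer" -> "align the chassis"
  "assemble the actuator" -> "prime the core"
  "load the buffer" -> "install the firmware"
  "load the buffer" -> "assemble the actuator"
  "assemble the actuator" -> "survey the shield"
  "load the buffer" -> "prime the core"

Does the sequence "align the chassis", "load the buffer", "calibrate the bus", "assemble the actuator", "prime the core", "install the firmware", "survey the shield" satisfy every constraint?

No

In the proposed order, "align the chassis" appears before "load the buffer".
But one of the constraints requires "load the buffer" before "align the chassis", so this ordering violates it.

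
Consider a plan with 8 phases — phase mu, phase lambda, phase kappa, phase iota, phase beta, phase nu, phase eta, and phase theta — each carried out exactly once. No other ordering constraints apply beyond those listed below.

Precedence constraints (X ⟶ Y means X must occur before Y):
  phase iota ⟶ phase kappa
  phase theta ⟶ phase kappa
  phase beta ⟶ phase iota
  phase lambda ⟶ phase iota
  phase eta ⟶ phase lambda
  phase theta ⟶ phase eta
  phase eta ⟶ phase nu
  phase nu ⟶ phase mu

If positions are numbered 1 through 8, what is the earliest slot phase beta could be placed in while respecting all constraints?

1

Nothing is required before phase beta; it can be the very first phase.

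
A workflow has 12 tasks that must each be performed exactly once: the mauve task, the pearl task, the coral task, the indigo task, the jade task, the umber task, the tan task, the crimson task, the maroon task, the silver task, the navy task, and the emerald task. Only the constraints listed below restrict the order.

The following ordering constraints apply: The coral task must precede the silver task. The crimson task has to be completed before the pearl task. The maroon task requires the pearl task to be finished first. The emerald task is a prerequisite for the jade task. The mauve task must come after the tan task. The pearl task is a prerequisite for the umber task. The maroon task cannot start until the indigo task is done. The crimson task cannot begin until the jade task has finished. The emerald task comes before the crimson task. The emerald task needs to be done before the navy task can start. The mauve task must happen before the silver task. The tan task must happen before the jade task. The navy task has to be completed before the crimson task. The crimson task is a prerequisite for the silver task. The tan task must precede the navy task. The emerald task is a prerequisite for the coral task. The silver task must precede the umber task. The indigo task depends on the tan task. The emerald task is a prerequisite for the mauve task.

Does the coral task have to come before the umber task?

Yes

Tracing the constraints gives a chain: the coral task → the silver task → the umber task.
So the coral task must precede the umber task in any valid ordering.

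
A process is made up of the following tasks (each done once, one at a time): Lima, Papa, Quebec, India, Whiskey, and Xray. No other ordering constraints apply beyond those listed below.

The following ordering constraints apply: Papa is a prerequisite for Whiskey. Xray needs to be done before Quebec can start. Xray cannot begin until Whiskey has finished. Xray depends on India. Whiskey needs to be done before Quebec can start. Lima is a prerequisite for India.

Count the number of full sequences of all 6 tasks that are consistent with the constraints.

2 tasks have no prerequisites (Lima, Papa), so any of them could come first.
Enumerating by repeatedly choosing an available task (one whose prerequisites are all placed) gives 6 distinct complete orderings.

6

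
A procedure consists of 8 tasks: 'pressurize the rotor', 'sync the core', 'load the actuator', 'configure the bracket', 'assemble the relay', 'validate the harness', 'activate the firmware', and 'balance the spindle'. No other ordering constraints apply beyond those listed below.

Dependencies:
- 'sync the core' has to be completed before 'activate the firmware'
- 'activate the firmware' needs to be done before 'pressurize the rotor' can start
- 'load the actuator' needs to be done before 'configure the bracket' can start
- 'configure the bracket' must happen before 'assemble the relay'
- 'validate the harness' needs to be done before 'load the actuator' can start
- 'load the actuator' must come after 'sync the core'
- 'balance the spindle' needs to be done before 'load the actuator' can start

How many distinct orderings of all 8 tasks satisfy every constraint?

The tasks with no prerequisites are 'sync the core', 'validate the harness', 'balance the spindle'; any of them can be placed first.
Systematically extending each partial ordering one task at a time and counting, there are 92 complete orderings.

92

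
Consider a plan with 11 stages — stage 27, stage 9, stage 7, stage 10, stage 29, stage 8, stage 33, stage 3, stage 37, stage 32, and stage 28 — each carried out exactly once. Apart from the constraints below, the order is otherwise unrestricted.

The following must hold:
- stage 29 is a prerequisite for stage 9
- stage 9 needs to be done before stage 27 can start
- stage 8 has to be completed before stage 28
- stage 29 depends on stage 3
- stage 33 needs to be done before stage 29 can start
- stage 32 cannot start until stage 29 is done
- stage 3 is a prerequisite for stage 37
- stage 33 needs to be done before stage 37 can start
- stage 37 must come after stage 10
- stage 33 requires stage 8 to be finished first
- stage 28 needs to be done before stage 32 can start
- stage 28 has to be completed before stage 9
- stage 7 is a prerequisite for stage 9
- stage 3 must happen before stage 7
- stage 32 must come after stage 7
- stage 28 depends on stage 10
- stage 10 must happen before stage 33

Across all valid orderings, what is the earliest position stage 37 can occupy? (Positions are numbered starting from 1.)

5

Working backwards through the constraints from stage 37, its full set of required predecessors is stage 10, stage 8, stage 33, stage 3 — 4 of them.
With 4 mandatory predecessors, the earliest stage 37 can sit is position 4+1 = 5, and placing just those 4 first achieves it.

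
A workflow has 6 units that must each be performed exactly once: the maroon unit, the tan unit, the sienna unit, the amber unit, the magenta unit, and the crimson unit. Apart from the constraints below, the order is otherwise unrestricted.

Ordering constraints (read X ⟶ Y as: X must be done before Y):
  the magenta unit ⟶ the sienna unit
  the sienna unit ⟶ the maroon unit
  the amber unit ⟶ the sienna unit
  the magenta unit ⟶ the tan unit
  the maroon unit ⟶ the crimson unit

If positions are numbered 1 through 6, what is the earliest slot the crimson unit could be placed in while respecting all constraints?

5

Working backwards through the constraints from the crimson unit, its full set of required predecessors is the maroon unit, the sienna unit, the amber unit, the magenta unit — 4 of them.
So at minimum 4 units come before the crimson unit, putting the crimson unit no earlier than position 5. That position is achievable by scheduling exactly those predecessors first.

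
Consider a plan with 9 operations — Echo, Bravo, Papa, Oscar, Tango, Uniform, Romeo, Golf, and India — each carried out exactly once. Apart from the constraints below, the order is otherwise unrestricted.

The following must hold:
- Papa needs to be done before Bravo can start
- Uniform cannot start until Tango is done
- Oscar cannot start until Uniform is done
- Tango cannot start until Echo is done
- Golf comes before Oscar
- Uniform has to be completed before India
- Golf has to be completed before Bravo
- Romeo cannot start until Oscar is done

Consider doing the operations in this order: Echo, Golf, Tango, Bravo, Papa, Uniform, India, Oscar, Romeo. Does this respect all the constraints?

No

The sequence places Bravo ahead of Papa.
Since Papa is required before Bravo, the ordering is invalid.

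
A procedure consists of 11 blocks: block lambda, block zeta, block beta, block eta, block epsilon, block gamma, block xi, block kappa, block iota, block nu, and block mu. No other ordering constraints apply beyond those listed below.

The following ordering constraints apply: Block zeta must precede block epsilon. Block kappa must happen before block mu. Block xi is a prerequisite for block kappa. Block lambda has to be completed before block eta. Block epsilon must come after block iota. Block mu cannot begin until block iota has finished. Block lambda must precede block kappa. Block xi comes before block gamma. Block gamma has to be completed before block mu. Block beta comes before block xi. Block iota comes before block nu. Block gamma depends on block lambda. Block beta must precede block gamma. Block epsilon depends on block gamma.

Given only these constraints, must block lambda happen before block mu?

Yes

Tracing the constraints gives a chain: block lambda → block gamma → block mu.
So block lambda must precede block mu in any valid ordering.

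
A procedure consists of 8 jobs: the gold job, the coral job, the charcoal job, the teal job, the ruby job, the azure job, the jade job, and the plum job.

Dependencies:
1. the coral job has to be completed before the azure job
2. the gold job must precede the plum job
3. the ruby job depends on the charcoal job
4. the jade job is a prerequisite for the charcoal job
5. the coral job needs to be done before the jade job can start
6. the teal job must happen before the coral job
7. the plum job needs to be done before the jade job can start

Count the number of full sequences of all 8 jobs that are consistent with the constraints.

The jobs with no prerequisites are the gold job, the teal job; any of them can be placed first.
Systematically extending each partial ordering one job at a time and counting, there are 28 complete orderings.

28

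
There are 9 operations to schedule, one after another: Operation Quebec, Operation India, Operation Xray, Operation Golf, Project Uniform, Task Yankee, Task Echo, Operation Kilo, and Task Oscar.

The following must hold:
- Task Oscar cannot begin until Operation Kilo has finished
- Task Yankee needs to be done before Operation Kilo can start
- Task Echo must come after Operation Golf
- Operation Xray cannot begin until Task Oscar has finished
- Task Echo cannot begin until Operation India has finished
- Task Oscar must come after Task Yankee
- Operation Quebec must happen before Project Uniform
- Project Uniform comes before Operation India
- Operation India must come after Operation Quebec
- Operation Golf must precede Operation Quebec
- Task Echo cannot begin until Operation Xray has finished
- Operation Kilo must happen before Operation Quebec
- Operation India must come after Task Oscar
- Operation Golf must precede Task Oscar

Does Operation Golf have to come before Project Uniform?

Tracing the constraints gives a chain: Operation Golf → Operation Quebec → Project Uniform.
Hence Operation Golf necessarily comes before Project Uniform.

Yes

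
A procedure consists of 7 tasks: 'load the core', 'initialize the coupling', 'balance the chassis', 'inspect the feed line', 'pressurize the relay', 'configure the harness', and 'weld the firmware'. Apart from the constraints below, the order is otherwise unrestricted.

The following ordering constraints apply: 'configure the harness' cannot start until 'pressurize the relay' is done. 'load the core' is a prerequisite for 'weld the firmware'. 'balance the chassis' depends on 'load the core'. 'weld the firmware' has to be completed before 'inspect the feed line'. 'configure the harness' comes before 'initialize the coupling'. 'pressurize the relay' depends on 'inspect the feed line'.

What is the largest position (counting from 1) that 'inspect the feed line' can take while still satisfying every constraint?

Every task that must follow 'inspect the feed line' has to come after it. Tracing all chains starting from 'inspect the feed line', those tasks are: 'initialize the coupling', 'pressurize the relay', 'configure the harness' — 3 in total.
So at least 3 tasks follow 'inspect the feed line', putting 'inspect the feed line' no later than position 4. That position is achievable by scheduling everything else first.

4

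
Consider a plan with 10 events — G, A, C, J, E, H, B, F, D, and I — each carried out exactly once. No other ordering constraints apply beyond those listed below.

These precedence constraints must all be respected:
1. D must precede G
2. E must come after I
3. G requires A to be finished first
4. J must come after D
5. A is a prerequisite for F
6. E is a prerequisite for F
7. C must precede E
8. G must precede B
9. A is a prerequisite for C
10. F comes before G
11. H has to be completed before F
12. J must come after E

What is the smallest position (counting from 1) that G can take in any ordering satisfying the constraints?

8

The events that are forced before G, directly or transitively, are A, C, E, H, F, D, I. That's 7 events.
So at minimum 7 events come before G, putting G no earlier than position 8. That position is achievable by scheduling exactly those predecessors first.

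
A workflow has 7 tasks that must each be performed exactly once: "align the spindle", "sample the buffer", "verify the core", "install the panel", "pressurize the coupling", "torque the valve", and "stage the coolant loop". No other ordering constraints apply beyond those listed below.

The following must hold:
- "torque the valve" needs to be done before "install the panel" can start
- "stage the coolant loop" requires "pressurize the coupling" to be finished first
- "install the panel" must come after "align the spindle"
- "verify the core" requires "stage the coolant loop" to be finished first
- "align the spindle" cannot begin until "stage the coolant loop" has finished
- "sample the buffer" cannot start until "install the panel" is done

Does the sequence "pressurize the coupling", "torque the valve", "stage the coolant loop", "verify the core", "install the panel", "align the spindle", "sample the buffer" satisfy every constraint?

Here "align the spindle" comes after "install the panel".
Since "align the spindle" is required before "install the panel", the ordering is invalid.

No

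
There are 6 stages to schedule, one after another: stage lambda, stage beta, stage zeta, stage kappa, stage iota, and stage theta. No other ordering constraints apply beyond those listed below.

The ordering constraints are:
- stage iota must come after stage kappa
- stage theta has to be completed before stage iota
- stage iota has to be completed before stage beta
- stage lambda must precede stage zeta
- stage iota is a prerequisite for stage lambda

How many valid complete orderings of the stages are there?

6

The stages with no prerequisites are stage kappa, stage theta; any of them can be placed first.
Enumerating by repeatedly choosing an available stage (one whose prerequisites are all placed) gives 6 distinct complete orderings.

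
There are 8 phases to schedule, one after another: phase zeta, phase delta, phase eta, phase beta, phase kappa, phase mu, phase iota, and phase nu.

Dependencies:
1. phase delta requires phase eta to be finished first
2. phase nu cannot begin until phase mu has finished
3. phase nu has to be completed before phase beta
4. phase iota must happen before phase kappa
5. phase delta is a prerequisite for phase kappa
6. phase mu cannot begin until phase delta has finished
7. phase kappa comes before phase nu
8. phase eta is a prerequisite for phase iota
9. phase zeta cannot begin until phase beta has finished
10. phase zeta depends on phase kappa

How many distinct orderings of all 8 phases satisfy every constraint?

5

Phase eta is the only phase with nothing required before it, so every ordering starts there.
Systematically extending each partial ordering one phase at a time and counting, there are 5 complete orderings.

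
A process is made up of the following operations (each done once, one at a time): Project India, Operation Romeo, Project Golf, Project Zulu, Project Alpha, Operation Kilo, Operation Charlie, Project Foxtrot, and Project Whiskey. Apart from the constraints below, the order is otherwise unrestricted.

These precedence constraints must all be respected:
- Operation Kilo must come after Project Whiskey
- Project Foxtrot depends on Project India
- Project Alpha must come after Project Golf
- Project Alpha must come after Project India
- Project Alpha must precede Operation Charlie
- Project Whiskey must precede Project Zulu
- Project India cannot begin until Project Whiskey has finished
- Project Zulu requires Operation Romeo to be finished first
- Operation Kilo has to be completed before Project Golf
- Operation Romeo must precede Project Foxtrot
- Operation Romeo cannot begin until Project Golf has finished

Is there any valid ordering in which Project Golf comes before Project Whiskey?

No

There is a dependency chain Project Whiskey → Operation Kilo → Project Golf, so Project Golf always comes after Project Whiskey.
So no valid ordering can have Project Golf before Project Whiskey.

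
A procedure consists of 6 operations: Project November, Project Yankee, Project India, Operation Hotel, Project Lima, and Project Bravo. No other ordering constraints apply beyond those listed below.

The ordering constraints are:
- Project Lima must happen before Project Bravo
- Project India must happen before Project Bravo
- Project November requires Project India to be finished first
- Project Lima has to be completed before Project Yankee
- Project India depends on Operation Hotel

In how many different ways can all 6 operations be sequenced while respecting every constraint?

2 operations have no prerequisites (Operation Hotel, Project Lima), so any of them could come first.
Enumerating by repeatedly choosing an available operation (one whose prerequisites are all placed) gives 26 distinct complete orderings.

26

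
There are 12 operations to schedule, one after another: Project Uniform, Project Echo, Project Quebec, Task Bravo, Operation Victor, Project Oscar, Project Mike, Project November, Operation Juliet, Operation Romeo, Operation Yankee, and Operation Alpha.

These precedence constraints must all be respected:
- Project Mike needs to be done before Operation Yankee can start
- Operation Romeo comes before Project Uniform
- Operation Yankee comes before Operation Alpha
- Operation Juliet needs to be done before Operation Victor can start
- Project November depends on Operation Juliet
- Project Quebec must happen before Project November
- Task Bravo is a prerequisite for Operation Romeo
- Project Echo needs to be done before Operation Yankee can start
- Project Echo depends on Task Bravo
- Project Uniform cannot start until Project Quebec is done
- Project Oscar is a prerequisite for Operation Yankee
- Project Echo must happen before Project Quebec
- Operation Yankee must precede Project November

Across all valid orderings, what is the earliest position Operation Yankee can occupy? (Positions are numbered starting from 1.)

Working backwards through the constraints from Operation Yankee, its full set of required predecessors is Project Echo, Task Bravo, Project Oscar, Project Mike — 4 of them.
So at minimum 4 operations come before Operation Yankee, putting Operation Yankee no earlier than position 5. That position is achievable by scheduling exactly those predecessors first.

5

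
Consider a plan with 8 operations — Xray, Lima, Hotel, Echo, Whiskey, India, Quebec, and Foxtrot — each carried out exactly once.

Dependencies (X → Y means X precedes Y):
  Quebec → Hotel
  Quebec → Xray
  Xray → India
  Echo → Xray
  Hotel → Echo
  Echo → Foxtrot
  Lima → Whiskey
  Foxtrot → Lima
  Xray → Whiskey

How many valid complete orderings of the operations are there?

Only Quebec has no prerequisites, so it must go first.
Systematically extending each partial ordering one operation at a time and counting, there are 9 complete orderings.

9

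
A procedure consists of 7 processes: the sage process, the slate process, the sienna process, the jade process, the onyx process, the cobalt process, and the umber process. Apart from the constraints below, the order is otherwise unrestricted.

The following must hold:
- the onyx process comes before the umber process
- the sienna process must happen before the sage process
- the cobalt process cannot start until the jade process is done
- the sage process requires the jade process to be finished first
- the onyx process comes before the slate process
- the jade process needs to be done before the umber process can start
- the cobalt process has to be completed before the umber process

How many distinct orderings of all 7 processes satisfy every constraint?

The processes with no prerequisites are the sienna process, the jade process, the onyx process; any of them can be placed first.
Enumerating by repeatedly choosing an available process (one whose prerequisites are all placed) gives 169 distinct complete orderings.

169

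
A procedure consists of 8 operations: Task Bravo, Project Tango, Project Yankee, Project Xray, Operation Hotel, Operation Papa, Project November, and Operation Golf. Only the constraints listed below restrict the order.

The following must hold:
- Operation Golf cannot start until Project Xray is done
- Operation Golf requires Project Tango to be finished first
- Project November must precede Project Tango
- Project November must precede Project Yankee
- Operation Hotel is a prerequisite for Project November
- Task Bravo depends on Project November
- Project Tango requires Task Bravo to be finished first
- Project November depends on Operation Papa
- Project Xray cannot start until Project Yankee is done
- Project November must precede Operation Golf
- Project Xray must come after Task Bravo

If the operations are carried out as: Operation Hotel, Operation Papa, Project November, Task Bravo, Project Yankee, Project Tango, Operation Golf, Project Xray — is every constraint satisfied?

No

Here Project Xray comes after Operation Golf.
But one of the constraints requires Project Xray before Operation Golf, so this ordering violates it.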